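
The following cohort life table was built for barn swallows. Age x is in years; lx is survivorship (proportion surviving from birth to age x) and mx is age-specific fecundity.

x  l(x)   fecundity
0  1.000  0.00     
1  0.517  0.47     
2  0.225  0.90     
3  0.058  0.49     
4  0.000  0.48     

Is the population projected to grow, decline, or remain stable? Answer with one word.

declining

R0 = Σ lx·mx = 0 + 0.24299 + 0.2025 + 0.02842 + 0 = 0.47391
R0 < 1, so the population is declining.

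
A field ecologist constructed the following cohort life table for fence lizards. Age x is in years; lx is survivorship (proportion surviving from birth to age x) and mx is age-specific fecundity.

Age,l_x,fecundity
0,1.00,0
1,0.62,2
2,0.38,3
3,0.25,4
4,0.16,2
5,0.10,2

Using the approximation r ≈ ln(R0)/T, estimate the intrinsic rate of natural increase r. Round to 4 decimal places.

0.6032

R0 = Σ lx·mx = 0 + 1.24 + 1.14 + 1 + 0.32 + 0.2 = 3.9
Σ x·lx·mx = 8.8; T = 8.8/3.9 = 2.25641…
r ≈ ln(R0)/T = ln(3.9)/2.25641… = 0.60316… → 0.6032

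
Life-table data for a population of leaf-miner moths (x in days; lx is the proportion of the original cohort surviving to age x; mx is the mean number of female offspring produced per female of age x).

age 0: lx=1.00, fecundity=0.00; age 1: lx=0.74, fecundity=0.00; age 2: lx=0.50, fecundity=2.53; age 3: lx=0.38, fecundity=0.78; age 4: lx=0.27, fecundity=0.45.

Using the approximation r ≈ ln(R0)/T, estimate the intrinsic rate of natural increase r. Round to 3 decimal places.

0.224

R0 = Σ lx·mx = 0 + 0 + 1.265 + 0.2964 + 0.1215 = 1.6829
Σ x·lx·mx = 3.9052; T = 3.9052/1.6829 = 2.32052…
r ≈ ln(R0)/T = ln(1.6829)/2.32052… = 0.22431… → 0.224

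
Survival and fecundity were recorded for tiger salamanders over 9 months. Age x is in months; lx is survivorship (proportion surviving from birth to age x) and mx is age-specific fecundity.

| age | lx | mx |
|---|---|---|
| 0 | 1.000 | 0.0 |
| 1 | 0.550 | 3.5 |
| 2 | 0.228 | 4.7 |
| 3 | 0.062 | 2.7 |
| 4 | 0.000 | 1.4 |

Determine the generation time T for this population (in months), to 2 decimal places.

lx·mx: 0, 1.925, 1.0716, 0.1674, 0 → R0 = 3.164
x·lx·mx: 0, 1.925, 2.1432, 0.5022, 0 → Σ = 4.5704
T = 4.5704 / 3.164 = 1.444501… → 1.44

1.44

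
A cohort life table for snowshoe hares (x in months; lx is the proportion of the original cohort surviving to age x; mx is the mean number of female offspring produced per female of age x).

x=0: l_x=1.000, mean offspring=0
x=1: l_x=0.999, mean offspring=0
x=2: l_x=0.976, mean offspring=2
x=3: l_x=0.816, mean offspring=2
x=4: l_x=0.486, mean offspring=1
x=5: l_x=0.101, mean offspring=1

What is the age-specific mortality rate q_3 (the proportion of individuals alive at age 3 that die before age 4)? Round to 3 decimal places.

q_3 = (l_3 − l_4) / l_3 = (0.816 − 0.486) / 0.816
     = 0.33 / 0.816 = 0.404412… → 0.404

0.404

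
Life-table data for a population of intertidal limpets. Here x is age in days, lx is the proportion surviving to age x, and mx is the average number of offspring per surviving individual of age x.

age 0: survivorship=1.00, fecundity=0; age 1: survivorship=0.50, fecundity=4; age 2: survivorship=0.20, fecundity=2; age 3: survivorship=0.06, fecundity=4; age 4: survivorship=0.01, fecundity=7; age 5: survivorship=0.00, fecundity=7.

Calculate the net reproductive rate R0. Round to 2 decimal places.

2.71

lx·mx by age: 0, 2, 0.4, 0.24, 0.07, 0
R0 = Σ lx·mx = 2.71 → 2.71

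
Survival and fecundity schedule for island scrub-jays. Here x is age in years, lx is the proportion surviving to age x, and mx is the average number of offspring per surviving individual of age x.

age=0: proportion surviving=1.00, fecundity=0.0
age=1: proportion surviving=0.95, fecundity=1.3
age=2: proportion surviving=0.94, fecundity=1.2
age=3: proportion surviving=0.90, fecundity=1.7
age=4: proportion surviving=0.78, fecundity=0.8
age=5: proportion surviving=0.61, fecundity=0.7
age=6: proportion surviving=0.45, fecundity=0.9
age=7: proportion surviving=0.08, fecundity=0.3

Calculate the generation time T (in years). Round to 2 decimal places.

lx·mx: 0, 1.235, 1.128, 1.53, 0.624, 0.427, 0.405, 0.024 → R0 = 5.373
x·lx·mx: 0, 1.235, 2.256, 4.59, 2.496, 2.135, 2.43, 0.168 → Σ = 15.31
T = 15.31 / 5.373 = 2.849432… → 2.85

2.85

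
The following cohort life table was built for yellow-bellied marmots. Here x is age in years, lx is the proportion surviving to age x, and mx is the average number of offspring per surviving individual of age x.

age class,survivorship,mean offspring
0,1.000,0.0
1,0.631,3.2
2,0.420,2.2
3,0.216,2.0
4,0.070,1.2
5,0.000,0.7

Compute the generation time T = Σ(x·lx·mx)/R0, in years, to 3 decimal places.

1.590

lx·mx: 0, 2.0192, 0.924, 0.432, 0.084, 0 → R0 = 3.4592
x·lx·mx: 0, 2.0192, 1.848, 1.296, 0.336, 0 → Σ = 5.4992
T = 5.4992 / 3.4592 = 1.589732… → 1.590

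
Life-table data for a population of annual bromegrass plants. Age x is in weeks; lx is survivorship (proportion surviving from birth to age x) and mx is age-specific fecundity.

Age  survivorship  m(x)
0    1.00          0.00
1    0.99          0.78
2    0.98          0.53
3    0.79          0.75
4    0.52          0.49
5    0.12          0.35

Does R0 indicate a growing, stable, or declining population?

R0 = Σ lx·mx = 0 + 0.7722 + 0.5194 + 0.5925 + 0.2548 + 0.042 = 2.1809
R0 > 1, so the population is growing.

growing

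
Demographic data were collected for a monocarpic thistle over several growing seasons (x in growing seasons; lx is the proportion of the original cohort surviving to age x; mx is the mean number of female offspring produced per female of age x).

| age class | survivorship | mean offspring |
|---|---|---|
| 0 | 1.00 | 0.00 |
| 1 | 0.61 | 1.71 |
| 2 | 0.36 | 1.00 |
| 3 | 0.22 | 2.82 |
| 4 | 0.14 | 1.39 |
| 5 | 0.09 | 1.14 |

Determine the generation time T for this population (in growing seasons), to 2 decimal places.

2.12

lx·mx: 0, 1.0431, 0.36, 0.6204, 0.1946, 0.1026 → R0 = 2.3207
x·lx·mx: 0, 1.0431, 0.72, 1.8612, 0.7784, 0.513 → Σ = 4.9157
T = 4.9157 / 2.3207 = 2.118197… → 2.12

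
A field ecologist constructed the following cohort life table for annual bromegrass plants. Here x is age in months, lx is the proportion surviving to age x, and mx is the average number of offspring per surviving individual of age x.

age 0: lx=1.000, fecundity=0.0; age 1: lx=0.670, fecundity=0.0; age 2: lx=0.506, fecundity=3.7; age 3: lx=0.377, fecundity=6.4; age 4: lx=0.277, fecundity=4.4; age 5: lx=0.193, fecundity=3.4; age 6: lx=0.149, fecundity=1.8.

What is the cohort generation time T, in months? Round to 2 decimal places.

3.23

lx·mx: 0, 0, 1.8722, 2.4128, 1.2188, 0.6562, 0.2682 → R0 = 6.4282
x·lx·mx: 0, 0, 3.7444, 7.2384, 4.8752, 3.281, 1.6092 → Σ = 20.7482
T = 20.7482 / 6.4282 = 3.227684… → 3.23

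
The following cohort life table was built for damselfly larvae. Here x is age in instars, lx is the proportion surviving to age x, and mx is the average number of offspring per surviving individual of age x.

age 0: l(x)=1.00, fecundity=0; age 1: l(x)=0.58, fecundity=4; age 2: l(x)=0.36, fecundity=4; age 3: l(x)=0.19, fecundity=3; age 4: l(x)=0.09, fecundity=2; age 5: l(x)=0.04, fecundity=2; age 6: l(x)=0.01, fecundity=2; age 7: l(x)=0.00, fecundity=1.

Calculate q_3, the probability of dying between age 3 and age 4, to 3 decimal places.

0.526

q_3 = (l_3 − l_4) / l_3 = (0.19 − 0.09) / 0.19
     = 0.1 / 0.19 = 0.526316… → 0.526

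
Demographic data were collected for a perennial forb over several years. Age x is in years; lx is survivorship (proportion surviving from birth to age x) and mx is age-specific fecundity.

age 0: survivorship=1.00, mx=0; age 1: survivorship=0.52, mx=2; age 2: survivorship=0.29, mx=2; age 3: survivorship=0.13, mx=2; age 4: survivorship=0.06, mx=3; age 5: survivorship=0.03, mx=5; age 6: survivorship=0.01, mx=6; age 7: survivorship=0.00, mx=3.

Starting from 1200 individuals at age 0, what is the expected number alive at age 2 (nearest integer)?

Expected survivors = N0 · l_2 = 1200 × 0.29 = 348 → 348

348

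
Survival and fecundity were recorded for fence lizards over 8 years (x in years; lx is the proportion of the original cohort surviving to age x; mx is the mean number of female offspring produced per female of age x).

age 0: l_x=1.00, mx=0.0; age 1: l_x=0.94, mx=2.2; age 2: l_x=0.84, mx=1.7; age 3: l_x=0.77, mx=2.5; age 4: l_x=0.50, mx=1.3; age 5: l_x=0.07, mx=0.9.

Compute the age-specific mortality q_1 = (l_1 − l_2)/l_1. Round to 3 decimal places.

q_1 = (l_1 − l_2) / l_1 = (0.94 − 0.84) / 0.94
     = 0.1 / 0.94 = 0.106383… → 0.106

0.106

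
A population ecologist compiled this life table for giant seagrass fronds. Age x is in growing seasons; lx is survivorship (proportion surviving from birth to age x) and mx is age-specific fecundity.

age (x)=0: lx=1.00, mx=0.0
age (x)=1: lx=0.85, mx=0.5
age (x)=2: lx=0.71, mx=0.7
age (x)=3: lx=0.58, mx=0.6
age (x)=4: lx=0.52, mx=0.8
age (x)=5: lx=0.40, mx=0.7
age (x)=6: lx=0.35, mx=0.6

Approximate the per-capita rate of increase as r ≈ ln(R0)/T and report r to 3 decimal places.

R0 = Σ lx·mx = 0 + 0.425 + 0.497 + 0.348 + 0.416 + 0.28 + 0.21 = 2.176
Σ x·lx·mx = 6.787; T = 6.787/2.176 = 3.11903…
r ≈ ln(R0)/T = ln(2.176)/3.11903… = 0.24927… → 0.249

0.249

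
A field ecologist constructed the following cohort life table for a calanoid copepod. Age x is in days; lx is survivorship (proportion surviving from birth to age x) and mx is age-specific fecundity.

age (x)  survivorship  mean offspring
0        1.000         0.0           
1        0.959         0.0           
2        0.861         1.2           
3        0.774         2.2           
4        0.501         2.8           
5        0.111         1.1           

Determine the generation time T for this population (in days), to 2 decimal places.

3.14

lx·mx: 0, 0, 1.0332, 1.7028, 1.4028, 0.1221 → R0 = 4.2609
x·lx·mx: 0, 0, 2.0664, 5.1084, 5.6112, 0.6105 → Σ = 13.3965
T = 13.3965 / 4.2609 = 3.144054… → 3.14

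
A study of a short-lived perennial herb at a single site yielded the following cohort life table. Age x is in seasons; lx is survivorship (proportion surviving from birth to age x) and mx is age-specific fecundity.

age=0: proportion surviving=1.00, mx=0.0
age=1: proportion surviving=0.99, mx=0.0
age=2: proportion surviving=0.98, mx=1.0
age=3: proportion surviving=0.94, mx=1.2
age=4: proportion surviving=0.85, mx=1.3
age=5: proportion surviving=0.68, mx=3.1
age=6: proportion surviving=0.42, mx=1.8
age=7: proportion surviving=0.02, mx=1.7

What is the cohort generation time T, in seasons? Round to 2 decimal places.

lx·mx: 0, 0, 0.98, 1.128, 1.105, 2.108, 0.756, 0.034 → R0 = 6.111
x·lx·mx: 0, 0, 1.96, 3.384, 4.42, 10.54, 4.536, 0.238 → Σ = 25.078
T = 25.078 / 6.111 = 4.103747… → 4.10

4.10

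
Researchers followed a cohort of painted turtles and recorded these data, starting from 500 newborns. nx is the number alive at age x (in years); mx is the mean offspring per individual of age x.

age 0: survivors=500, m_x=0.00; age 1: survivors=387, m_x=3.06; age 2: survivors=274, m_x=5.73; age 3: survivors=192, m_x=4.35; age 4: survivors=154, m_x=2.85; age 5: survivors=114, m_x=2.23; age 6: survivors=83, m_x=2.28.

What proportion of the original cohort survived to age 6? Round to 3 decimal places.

0.166

l_6 = n_6/n_0 = 83/500 = 0.166 → 0.166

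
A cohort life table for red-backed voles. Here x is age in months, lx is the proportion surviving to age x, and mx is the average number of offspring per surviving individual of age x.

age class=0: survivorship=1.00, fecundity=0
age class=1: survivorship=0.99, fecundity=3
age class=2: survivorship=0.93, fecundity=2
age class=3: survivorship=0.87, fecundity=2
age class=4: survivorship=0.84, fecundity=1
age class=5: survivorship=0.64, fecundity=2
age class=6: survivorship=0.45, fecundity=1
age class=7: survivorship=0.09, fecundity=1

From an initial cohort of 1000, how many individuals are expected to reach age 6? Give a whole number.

Expected survivors = N0 · l_6 = 1000 × 0.45 = 450 → 450

450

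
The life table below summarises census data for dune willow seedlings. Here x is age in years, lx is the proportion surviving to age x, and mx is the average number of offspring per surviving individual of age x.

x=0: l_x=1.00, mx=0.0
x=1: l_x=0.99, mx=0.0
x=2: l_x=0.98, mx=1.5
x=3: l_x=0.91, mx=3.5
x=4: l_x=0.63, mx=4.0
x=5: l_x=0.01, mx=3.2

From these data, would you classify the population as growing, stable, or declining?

R0 = Σ lx·mx = 0 + 0 + 1.47 + 3.185 + 2.52 + 0.032 = 7.207
R0 > 1, so the population is growing.

growing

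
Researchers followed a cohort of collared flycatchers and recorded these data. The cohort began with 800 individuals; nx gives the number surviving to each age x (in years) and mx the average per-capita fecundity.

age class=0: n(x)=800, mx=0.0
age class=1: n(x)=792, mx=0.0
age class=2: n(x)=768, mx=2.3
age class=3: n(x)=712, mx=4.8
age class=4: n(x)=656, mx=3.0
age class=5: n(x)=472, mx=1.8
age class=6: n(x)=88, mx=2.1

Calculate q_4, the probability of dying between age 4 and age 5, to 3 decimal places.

0.280

lx = nx/n0 = nx/800: 1, 0.99, 0.96, 0.89, 0.82, 0.59, 0.11
q_4 = (l_4 − l_5) / l_4 = (0.82 − 0.59) / 0.82
     = 0.23 / 0.82 = 0.280488… → 0.280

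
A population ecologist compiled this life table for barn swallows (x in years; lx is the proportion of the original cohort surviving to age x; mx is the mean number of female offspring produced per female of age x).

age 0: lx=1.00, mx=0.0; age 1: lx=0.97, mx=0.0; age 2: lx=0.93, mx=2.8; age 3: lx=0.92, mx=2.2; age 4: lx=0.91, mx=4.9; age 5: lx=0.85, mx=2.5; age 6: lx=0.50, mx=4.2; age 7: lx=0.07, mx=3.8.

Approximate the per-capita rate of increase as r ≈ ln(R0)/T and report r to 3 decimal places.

0.653

R0 = Σ lx·mx = 0 + 0 + 2.604 + 2.024 + 4.459 + 2.125 + 2.1 + 0.266 = 13.578
Σ x·lx·mx = 54.203; T = 54.203/13.578 = 3.99197…
r ≈ ln(R0)/T = ln(13.578)/3.99197… = 0.65342… → 0.653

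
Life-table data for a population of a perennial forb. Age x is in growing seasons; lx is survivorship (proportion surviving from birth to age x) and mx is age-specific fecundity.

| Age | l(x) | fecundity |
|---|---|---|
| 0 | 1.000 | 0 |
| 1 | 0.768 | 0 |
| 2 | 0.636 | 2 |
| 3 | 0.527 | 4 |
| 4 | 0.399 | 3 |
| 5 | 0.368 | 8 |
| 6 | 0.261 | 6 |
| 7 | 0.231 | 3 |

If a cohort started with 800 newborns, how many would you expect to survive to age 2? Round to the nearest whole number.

509

Expected survivors = N0 · l_2 = 800 × 0.636 = 508.8 → 509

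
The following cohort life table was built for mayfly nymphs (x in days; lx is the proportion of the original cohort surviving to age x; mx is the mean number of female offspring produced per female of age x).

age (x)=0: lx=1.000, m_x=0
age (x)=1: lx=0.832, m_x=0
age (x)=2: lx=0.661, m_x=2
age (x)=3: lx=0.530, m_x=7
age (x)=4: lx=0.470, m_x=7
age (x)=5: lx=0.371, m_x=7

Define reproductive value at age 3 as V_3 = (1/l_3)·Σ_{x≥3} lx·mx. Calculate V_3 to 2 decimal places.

18.11

lx·mx for x ≥ 3: 3.71, 3.29, 2.597 → sum = 9.597
V_3 = 9.597 / l_3 = 9.597 / 0.53 = 18.107547… → 18.11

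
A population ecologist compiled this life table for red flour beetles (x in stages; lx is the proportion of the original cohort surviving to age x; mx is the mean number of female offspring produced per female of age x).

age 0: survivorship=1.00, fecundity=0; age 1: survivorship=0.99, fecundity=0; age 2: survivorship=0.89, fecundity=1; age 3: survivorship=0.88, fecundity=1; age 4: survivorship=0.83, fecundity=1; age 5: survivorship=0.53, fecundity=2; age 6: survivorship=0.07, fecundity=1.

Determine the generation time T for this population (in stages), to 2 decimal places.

3.61

lx·mx: 0, 0, 0.89, 0.88, 0.83, 1.06, 0.07 → R0 = 3.73
x·lx·mx: 0, 0, 1.78, 2.64, 3.32, 5.3, 0.42 → Σ = 13.46
T = 13.46 / 3.73 = 3.608579… → 3.61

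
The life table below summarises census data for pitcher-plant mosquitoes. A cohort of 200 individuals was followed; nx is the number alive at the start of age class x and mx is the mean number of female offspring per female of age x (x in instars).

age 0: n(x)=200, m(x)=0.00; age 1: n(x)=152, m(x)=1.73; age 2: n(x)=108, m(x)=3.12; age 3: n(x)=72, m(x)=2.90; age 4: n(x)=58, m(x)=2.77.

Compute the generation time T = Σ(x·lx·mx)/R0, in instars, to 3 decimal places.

lx = nx/n0 = nx/200: 1, 0.76, 0.54, 0.36, 0.29
lx·mx: 0, 1.3148, 1.6848, 1.044, 0.8033 → R0 = 4.8469
x·lx·mx: 0, 1.3148, 3.3696, 3.132, 3.2132 → Σ = 11.0296
T = 11.0296 / 4.8469 = 2.275599… → 2.276

2.276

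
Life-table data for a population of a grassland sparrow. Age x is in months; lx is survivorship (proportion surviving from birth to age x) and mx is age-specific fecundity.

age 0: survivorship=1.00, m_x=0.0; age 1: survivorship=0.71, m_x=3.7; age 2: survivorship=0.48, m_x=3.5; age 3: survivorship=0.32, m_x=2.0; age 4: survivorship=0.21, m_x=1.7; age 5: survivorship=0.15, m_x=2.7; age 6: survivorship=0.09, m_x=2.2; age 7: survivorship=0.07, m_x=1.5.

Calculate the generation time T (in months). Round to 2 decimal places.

lx·mx: 0, 2.627, 1.68, 0.64, 0.357, 0.405, 0.198, 0.105 → R0 = 6.012
x·lx·mx: 0, 2.627, 3.36, 1.92, 1.428, 2.025, 1.188, 0.735 → Σ = 13.283
T = 13.283 / 6.012 = 2.209415… → 2.21

2.21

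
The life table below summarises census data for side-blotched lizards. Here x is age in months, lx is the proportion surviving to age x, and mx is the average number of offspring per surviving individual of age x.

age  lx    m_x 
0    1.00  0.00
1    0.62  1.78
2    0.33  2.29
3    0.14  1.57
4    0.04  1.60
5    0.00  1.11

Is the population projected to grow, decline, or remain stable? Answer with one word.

R0 = Σ lx·mx = 0 + 1.1036 + 0.7557 + 0.2198 + 0.064 + 0 = 2.1431
R0 > 1, so the population is growing.

growing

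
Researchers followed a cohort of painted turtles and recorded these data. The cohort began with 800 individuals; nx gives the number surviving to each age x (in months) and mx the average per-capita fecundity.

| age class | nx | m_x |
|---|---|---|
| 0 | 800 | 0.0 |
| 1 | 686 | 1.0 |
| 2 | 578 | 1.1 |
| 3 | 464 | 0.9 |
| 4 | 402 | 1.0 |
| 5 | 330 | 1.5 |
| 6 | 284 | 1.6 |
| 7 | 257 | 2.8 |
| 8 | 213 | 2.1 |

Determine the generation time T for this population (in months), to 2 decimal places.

lx = nx/n0 = nx/800: 1, 0.8575, 0.7225, 0.58, 0.5025, 0.4125, 0.355, 0.32125, 0.26625
lx·mx: 0, 0.8575, 0.79475, 0.522, 0.5025, 0.61875, 0.568, 0.8995, 0.559125 → R0 = 5.322125
x·lx·mx: 0, 0.8575, 1.5895, 1.566, 2.01, 3.09375, 3.408, 6.2965, 4.473 → Σ = 23.29425
T = 23.29425 / 5.322125 = 4.37687… → 4.38

4.38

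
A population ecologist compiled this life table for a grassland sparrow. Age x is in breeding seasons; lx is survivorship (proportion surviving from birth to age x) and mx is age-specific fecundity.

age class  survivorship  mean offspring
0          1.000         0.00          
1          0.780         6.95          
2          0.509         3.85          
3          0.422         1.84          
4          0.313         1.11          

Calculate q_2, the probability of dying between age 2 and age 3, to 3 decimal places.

0.171

q_2 = (l_2 − l_3) / l_2 = (0.509 − 0.422) / 0.509
     = 0.087 / 0.509 = 0.170923… → 0.171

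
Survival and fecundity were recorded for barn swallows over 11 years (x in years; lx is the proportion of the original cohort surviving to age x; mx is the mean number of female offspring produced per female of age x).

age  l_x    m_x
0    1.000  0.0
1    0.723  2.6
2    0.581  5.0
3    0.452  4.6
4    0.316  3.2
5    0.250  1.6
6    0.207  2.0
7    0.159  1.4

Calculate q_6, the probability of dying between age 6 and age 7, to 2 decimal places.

0.23

q_6 = (l_6 − l_7) / l_6 = (0.207 − 0.159) / 0.207
     = 0.048 / 0.207 = 0.231884… → 0.23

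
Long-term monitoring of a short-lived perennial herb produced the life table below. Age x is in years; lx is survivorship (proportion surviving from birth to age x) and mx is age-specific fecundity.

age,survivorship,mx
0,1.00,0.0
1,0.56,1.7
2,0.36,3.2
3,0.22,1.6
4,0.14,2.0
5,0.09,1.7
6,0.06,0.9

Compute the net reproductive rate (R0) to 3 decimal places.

lx·mx by age: 0, 0.952, 1.152, 0.352, 0.28, 0.153, 0.054
R0 = Σ lx·mx = 2.943 → 2.943

2.943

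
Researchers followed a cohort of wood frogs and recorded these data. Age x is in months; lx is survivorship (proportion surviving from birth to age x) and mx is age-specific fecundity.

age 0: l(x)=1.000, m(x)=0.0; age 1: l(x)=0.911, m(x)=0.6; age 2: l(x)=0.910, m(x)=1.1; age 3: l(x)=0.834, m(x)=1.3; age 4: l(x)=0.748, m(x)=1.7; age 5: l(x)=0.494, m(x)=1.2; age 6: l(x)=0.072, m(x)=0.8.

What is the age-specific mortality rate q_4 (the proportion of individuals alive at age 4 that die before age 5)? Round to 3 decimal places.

q_4 = (l_4 − l_5) / l_4 = (0.748 − 0.494) / 0.748
     = 0.254 / 0.748 = 0.339572… → 0.340

0.340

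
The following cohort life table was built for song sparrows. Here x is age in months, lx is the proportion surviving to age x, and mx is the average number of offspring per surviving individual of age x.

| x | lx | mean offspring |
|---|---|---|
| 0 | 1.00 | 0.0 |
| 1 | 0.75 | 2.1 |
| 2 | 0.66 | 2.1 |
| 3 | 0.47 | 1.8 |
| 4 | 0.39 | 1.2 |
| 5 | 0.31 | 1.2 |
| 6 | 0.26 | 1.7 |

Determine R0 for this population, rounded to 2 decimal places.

5.09

lx·mx by age: 0, 1.575, 1.386, 0.846, 0.468, 0.372, 0.442
R0 = Σ lx·mx = 5.089 → 5.09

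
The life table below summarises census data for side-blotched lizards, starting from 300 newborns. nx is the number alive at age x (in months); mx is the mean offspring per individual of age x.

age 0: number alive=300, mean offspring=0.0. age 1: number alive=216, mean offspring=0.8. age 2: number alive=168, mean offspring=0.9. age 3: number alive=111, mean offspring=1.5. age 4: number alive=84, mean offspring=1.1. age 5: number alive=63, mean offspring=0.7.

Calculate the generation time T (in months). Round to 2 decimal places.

2.50

lx = nx/n0 = nx/300: 1, 0.72, 0.56, 0.37, 0.28, 0.21
lx·mx: 0, 0.576, 0.504, 0.555, 0.308, 0.147 → R0 = 2.09
x·lx·mx: 0, 0.576, 1.008, 1.665, 1.232, 0.735 → Σ = 5.216
T = 5.216 / 2.09 = 2.495694… → 2.50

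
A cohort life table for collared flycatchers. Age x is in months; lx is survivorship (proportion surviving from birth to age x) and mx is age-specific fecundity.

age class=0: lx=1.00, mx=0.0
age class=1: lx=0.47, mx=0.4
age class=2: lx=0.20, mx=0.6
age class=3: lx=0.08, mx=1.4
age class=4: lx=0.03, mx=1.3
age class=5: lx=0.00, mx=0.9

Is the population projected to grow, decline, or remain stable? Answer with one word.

R0 = Σ lx·mx = 0 + 0.188 + 0.12 + 0.112 + 0.039 + 0 = 0.459
R0 < 1, so the population is declining.

declining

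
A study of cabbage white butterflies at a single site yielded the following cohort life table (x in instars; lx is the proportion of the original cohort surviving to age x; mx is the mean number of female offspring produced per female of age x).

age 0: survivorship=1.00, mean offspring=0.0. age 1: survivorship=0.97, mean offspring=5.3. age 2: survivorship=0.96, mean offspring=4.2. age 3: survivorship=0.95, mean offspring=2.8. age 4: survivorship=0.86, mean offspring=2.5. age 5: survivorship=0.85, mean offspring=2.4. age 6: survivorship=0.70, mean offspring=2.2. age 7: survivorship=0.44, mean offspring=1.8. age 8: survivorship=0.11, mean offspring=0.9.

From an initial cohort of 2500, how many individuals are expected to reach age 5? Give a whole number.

Expected survivors = N0 · l_5 = 2500 × 0.85 = 2125 → 2125

2125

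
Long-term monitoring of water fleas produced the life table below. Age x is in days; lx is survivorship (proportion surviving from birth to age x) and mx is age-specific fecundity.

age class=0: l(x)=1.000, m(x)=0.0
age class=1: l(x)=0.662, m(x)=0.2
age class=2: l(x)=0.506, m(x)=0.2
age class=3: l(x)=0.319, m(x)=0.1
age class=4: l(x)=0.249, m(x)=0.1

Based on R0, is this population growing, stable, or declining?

R0 = Σ lx·mx = 0 + 0.1324 + 0.1012 + 0.0319 + 0.0249 = 0.2904
R0 < 1, so the population is declining.

declining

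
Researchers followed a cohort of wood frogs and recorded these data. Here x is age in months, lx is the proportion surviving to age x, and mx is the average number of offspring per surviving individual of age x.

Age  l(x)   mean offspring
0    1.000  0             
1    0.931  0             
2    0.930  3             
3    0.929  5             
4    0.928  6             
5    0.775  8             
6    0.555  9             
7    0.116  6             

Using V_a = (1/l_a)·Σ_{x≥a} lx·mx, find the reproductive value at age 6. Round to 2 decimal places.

10.25

lx·mx for x ≥ 6: 4.995, 0.696 → sum = 5.691
V_6 = 5.691 / l_6 = 5.691 / 0.555 = 10.254054… → 10.25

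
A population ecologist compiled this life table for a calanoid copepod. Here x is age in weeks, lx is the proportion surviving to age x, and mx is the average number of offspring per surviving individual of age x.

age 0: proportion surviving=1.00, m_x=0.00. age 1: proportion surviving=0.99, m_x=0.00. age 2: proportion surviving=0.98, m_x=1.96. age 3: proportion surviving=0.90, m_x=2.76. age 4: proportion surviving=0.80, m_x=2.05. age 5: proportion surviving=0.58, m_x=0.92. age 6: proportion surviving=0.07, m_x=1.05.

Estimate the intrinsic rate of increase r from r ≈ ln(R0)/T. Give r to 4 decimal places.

R0 = Σ lx·mx = 0 + 0 + 1.9208 + 2.484 + 1.64 + 0.5336 + 0.0735 = 6.6519
Σ x·lx·mx = 20.9626; T = 20.9626/6.6519 = 3.15137…
r ≈ ln(R0)/T = ln(6.6519)/3.15137… = 0.601295… → 0.6013

0.6013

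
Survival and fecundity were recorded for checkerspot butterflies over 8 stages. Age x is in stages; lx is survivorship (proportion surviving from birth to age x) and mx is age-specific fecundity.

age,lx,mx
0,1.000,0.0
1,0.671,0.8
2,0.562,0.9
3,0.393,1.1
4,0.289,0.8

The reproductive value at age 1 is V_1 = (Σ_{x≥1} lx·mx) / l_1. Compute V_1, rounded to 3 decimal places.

2.543

lx·mx for x ≥ 1: 0.5368, 0.5058, 0.4323, 0.2312 → sum = 1.7061
V_1 = 1.7061 / l_1 = 1.7061 / 0.671 = 2.542623… → 2.543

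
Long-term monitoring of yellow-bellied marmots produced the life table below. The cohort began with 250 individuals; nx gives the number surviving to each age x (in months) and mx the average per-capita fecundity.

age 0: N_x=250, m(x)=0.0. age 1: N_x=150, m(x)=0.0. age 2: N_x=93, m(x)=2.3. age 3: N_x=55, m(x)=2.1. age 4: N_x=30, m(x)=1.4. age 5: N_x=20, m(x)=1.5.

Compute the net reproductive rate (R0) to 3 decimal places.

lx = nx/n0 = nx/250: 1, 0.6, 0.372, 0.22, 0.12, 0.08
lx·mx by age: 0, 0, 0.8556, 0.462, 0.168, 0.12
R0 = Σ lx·mx = 1.6056 → 1.606

1.606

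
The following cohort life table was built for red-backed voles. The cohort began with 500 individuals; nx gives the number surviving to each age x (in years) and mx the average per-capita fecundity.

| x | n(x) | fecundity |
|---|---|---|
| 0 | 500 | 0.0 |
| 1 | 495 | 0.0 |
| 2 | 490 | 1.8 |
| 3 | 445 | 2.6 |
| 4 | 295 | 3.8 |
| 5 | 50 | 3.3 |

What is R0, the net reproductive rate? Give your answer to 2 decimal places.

6.65

lx = nx/n0 = nx/500: 1, 0.99, 0.98, 0.89, 0.59, 0.1
lx·mx by age: 0, 0, 1.764, 2.314, 2.242, 0.33
R0 = Σ lx·mx = 6.65 → 6.65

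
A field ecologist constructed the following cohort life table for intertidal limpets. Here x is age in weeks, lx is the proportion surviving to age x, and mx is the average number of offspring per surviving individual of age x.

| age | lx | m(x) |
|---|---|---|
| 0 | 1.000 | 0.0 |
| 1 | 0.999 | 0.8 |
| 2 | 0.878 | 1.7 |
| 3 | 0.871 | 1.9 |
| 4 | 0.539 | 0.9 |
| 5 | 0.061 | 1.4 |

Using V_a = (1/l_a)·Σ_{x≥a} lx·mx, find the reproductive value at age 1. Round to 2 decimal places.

4.52

lx·mx for x ≥ 1: 0.7992, 1.4926, 1.6549, 0.4851, 0.0854 → sum = 4.5172
V_1 = 4.5172 / l_1 = 4.5172 / 0.999 = 4.521722… → 4.52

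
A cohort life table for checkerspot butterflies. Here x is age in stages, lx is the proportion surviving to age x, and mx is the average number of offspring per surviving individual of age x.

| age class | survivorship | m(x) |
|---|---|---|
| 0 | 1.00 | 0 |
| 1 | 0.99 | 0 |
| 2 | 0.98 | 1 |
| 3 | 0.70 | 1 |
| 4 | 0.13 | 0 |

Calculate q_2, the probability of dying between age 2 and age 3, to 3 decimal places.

0.286

q_2 = (l_2 − l_3) / l_2 = (0.98 − 0.7) / 0.98
     = 0.28 / 0.98 = 0.285714… → 0.286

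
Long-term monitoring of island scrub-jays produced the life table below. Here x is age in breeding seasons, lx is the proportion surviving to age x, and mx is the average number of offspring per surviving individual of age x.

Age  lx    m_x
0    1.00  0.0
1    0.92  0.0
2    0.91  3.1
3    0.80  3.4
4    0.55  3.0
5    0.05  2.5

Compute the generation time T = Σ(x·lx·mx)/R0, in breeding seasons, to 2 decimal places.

lx·mx: 0, 0, 2.821, 2.72, 1.65, 0.125 → R0 = 7.316
x·lx·mx: 0, 0, 5.642, 8.16, 6.6, 0.625 → Σ = 21.027
T = 21.027 / 7.316 = 2.874112… → 2.87

2.87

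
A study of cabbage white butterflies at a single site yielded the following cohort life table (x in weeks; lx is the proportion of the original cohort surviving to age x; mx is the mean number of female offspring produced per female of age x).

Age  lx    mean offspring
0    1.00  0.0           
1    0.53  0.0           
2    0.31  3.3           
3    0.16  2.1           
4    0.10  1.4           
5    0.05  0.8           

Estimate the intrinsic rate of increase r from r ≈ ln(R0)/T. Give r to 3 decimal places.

R0 = Σ lx·mx = 0 + 0 + 1.023 + 0.336 + 0.14 + 0.04 = 1.539
Σ x·lx·mx = 3.814; T = 3.814/1.539 = 2.47823…
r ≈ ln(R0)/T = ln(1.539)/2.47823… = 0.17397… → 0.174

0.174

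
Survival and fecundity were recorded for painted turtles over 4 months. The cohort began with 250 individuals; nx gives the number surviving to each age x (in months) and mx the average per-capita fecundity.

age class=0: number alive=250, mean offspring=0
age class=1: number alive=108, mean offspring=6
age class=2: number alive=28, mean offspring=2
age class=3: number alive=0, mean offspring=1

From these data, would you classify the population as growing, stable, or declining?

lx = nx/n0 = nx/250: 1, 0.432, 0.112, 0
R0 = Σ lx·mx = 0 + 2.592 + 0.224 + 0 = 2.816
R0 > 1, so the population is growing.

growing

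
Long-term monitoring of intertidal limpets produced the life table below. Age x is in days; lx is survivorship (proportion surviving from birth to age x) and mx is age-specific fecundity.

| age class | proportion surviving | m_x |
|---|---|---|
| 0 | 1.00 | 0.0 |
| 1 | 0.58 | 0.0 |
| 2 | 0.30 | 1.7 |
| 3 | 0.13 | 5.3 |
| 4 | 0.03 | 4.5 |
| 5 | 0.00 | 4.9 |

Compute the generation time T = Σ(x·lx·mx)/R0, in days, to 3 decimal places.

2.719

lx·mx: 0, 0, 0.51, 0.689, 0.135, 0 → R0 = 1.334
x·lx·mx: 0, 0, 1.02, 2.067, 0.54, 0 → Σ = 3.627
T = 3.627 / 1.334 = 2.718891… → 2.719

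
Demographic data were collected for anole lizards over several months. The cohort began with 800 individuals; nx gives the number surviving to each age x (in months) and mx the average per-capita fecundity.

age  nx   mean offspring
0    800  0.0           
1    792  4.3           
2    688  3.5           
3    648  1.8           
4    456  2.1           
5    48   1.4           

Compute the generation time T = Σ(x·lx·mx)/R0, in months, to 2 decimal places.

lx = nx/n0 = nx/800: 1, 0.99, 0.86, 0.81, 0.57, 0.06
lx·mx: 0, 4.257, 3.01, 1.458, 1.197, 0.084 → R0 = 10.006
x·lx·mx: 0, 4.257, 6.02, 4.374, 4.788, 0.42 → Σ = 19.859
T = 19.859 / 10.006 = 1.984709… → 1.98

1.98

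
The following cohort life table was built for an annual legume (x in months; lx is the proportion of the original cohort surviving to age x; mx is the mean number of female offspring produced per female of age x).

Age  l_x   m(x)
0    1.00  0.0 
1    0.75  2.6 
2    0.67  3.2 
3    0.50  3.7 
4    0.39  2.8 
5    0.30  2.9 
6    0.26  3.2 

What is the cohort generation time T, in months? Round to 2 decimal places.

2.92

lx·mx: 0, 1.95, 2.144, 1.85, 1.092, 0.87, 0.832 → R0 = 8.738
x·lx·mx: 0, 1.95, 4.288, 5.55, 4.368, 4.35, 4.992 → Σ = 25.498
T = 25.498 / 8.738 = 2.918059… → 2.92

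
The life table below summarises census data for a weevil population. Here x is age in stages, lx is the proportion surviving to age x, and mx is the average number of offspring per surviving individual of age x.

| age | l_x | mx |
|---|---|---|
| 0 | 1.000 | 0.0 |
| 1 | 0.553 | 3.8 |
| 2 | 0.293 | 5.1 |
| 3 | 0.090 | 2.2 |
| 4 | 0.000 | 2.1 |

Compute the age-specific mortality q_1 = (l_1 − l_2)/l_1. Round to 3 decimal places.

q_1 = (l_1 − l_2) / l_1 = (0.553 − 0.293) / 0.553
     = 0.26 / 0.553 = 0.470163… → 0.470

0.470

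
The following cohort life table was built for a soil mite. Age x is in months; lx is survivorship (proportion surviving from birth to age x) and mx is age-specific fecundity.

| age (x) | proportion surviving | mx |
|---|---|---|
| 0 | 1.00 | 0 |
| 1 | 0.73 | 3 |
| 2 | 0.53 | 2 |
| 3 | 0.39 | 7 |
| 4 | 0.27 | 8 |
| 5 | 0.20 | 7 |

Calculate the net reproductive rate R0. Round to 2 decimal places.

lx·mx by age: 0, 2.19, 1.06, 2.73, 2.16, 1.4
R0 = Σ lx·mx = 9.54 → 9.54

9.54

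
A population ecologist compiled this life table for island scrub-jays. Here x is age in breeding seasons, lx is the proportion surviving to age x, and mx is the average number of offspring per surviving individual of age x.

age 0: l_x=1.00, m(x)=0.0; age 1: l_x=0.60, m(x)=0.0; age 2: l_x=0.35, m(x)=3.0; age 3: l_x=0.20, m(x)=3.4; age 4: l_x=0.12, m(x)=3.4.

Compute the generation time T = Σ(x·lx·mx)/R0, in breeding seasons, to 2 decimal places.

2.70

lx·mx: 0, 0, 1.05, 0.68, 0.408 → R0 = 2.138
x·lx·mx: 0, 0, 2.1, 2.04, 1.632 → Σ = 5.772
T = 5.772 / 2.138 = 2.699719… → 2.70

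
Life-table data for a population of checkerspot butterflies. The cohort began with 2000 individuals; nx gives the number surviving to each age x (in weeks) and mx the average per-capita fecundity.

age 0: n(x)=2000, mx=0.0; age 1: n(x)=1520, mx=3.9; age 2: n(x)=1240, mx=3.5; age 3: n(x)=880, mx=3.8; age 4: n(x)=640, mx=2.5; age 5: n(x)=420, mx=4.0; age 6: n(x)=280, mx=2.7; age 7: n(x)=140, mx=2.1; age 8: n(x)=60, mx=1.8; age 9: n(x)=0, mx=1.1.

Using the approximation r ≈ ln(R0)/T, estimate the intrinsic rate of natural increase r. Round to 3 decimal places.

0.847

lx = nx/n0 = nx/2000: 1, 0.76, 0.62, 0.44, 0.32, 0.21, 0.14, 0.07, 0.03, 0
R0 = Σ lx·mx = 0 + 2.964 + 2.17 + 1.672 + 0.8 + 0.84 + 0.378 + 0.147 + 0.054 + 0 = 9.025
Σ x·lx·mx = 23.449; T = 23.449/9.025 = 2.59823…
r ≈ ln(R0)/T = ln(9.025)/2.59823… = 0.84673… → 0.847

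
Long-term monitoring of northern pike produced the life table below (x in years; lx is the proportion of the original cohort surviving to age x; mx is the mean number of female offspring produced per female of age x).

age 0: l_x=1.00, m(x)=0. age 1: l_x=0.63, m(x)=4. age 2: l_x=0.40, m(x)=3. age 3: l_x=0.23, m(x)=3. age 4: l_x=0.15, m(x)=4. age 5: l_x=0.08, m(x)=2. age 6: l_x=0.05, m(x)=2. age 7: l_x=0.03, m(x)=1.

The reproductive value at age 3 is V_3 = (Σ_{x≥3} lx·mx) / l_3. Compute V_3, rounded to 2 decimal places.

6.87

lx·mx for x ≥ 3: 0.69, 0.6, 0.16, 0.1, 0.03 → sum = 1.58
V_3 = 1.58 / l_3 = 1.58 / 0.23 = 6.869565… → 6.87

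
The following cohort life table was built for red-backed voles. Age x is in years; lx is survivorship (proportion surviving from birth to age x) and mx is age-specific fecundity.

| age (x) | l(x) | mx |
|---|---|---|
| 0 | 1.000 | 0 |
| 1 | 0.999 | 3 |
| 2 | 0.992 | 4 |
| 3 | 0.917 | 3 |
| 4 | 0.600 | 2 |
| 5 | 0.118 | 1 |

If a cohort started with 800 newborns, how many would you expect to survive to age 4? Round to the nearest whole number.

Expected survivors = N0 · l_4 = 800 × 0.600 = 480 → 480

480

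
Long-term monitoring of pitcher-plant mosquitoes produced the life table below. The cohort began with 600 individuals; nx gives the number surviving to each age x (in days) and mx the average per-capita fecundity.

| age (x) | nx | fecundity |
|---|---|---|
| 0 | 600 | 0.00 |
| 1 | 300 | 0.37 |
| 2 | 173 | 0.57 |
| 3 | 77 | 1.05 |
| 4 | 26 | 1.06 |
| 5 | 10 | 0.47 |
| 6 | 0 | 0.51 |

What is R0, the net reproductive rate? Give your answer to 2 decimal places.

lx = nx/n0 = nx/600: 1, 0.5, 0.28833…, 0.12833…, 0.04333…, 0.01667…, 0
lx·mx by age: 0, 0.185, 0.16435…, 0.13475…, 0.045933…, 0.007833…, 0
R0 = Σ lx·mx = 0.537867… → 0.54

0.54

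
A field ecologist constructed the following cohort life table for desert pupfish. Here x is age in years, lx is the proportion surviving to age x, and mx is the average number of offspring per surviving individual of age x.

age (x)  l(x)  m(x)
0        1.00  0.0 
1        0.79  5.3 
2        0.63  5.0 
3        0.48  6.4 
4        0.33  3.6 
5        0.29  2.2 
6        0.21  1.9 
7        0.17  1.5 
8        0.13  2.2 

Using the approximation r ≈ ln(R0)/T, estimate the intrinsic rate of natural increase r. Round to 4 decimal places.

R0 = Σ lx·mx = 0 + 4.187 + 3.15 + 3.072 + 1.188 + 0.638 + 0.399 + 0.255 + 0.286 = 13.175
Σ x·lx·mx = 34.112; T = 34.112/13.175 = 2.58915…
r ≈ ln(R0)/T = ln(13.175)/2.58915… = 0.995819… → 0.9958

0.9958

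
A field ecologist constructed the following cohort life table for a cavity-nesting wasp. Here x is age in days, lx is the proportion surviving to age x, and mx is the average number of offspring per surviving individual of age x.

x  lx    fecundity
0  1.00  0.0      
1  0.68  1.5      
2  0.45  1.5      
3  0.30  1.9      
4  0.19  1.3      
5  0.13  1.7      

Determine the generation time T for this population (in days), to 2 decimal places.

2.26

lx·mx: 0, 1.02, 0.675, 0.57, 0.247, 0.221 → R0 = 2.733
x·lx·mx: 0, 1.02, 1.35, 1.71, 0.988, 1.105 → Σ = 6.173
T = 6.173 / 2.733 = 2.25869… → 2.26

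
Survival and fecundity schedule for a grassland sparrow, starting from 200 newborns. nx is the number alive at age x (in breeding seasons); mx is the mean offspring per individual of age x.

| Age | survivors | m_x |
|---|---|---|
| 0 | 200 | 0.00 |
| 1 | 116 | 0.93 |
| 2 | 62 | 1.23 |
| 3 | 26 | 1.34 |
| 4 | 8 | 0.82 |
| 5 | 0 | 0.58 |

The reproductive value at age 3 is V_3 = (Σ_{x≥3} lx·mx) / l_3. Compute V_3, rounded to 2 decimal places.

1.59

lx = nx/n0 = nx/200: 1, 0.58, 0.31, 0.13, 0.04, 0
lx·mx for x ≥ 3: 0.1742, 0.0328, 0 → sum = 0.207
V_3 = 0.207 / l_3 = 0.207 / 0.13 = 1.592308… → 1.59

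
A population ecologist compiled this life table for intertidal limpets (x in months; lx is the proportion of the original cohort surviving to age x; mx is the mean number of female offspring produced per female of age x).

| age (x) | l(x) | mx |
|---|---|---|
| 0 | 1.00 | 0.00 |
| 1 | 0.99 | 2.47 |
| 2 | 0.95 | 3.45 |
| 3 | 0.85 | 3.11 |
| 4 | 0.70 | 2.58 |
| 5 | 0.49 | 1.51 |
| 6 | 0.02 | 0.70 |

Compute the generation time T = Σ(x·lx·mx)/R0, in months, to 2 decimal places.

lx·mx: 0, 2.4453, 3.2775, 2.6435, 1.806, 0.7399, 0.014 → R0 = 10.9262
x·lx·mx: 0, 2.4453, 6.555, 7.9305, 7.224, 3.6995, 0.084 → Σ = 27.9383
T = 27.9383 / 10.9262 = 2.557001… → 2.56

2.56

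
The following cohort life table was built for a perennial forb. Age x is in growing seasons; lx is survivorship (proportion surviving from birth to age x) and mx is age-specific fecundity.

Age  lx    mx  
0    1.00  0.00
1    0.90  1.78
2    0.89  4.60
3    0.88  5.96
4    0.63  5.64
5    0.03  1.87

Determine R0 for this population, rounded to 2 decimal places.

lx·mx by age: 0, 1.602, 4.094, 5.2448, 3.5532, 0.0561
R0 = Σ lx·mx = 14.5501 → 14.55

14.55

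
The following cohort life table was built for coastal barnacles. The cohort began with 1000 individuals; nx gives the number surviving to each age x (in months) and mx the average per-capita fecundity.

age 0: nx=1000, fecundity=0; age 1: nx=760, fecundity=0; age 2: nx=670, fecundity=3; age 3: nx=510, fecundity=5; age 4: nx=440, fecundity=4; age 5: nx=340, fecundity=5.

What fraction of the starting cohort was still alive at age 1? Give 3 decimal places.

0.760

l_1 = n_1/n_0 = 760/1000 = 0.76 → 0.760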